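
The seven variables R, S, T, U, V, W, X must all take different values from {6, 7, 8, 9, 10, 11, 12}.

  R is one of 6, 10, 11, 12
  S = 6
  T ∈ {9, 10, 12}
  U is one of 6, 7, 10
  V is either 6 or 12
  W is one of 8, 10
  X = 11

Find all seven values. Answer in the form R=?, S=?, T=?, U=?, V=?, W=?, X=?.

R=10, S=6, T=9, U=7, V=12, W=8, X=11

S's domain is down to {6}, so S = 6. So R, U, V can't be 6.
V's domain is down to {12}, so V = 12. Eliminate 12 elsewhere: R, T.
That leaves X = 11. Eliminate 11 elsewhere: R.
R's domain is down to {10}, so R = 10. Strike 10 from T, U, W.
That leaves T = 9.
U must be 7 (only option left).
W must be 8 (only option left).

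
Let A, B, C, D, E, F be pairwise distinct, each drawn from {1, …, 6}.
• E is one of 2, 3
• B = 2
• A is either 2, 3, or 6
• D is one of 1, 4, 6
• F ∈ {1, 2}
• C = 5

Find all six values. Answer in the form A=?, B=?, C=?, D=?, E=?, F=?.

B's domain is down to {2}, so B = 2. Remove 2 from A, E, F.
C must be 5 (only option left).
E has just one choice, so E = 3. Eliminate 3 elsewhere: A.
F has just one choice, so F = 1. Strike 1 from D.
A must be 6 (only option left). Eliminate 6 elsewhere: D.
D's domain is down to {4}, so D = 4.

A=6, B=2, C=5, D=4, E=3, F=1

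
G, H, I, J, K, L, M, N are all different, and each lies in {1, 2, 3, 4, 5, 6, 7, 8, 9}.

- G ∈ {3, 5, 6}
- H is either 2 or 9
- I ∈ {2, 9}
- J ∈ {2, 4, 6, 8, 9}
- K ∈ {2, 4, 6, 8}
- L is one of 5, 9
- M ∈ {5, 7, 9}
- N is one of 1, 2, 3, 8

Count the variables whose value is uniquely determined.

2

H and I share exactly the 2 values {2, 9}; by pigeonhole those values go to them, so strike 2, 9 from J, K, L, M, N.
L has just one choice, so L = 5. Remove 5 from G, M.
M has just one choice, so M = 7.
Determined: L=5, M=7. The other variables each still have more than one consistent value. That makes 2.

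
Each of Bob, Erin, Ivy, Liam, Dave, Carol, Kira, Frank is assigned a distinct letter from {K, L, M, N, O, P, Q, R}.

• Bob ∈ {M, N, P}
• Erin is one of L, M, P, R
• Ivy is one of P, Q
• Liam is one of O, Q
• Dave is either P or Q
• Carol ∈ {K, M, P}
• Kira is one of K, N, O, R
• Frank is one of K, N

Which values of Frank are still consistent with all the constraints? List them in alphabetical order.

Among the 8 variables, L fits only Erin (and all 8 values in {K, L, M, N, O, P, Q, R} must be used), so Erin = L.
The 7 still-open variables draw from only 7 values {K, M, N, O, P, Q, R}, so each is used; only Kira can be R, hence Kira = R.
Among the 6 still-open variables, O fits only Liam (and all 6 values in {K, M, N, O, P, Q} must be used), so Liam = O.
The 2 variables Ivy and Dave are confined to {P, Q}, which locks those values in; drop them from Bob, Carol.
No further eliminations apply; Frank can still be any of K, N.

K, N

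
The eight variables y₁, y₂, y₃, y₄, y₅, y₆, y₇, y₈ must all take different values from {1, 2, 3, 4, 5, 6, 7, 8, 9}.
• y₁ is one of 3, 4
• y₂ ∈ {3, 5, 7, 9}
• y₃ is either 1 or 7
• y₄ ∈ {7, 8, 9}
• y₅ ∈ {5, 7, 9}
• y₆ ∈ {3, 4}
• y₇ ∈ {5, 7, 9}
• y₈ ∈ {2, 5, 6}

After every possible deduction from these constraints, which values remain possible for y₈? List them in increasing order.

2, 6

y₁ and y₆ share exactly the 2 values {3, 4}; by pigeonhole those values go to them, so strike 3, 4 from y₂.
y₂, y₅, y₇ between them cover only {5, 7, 9} — a naked triple. Remove those values from y₃, y₄, y₈.
That leaves y₃ = 1.
y₄'s domain is down to {8}, so y₄ = 8.
No further eliminations apply; y₈ can still be any of 2, 6.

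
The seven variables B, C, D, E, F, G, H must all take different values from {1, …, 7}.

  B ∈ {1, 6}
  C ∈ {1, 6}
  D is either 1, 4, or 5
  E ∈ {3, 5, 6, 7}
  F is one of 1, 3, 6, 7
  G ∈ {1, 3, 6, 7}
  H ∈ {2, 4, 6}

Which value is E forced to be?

5

The 7 variables draw from only 7 values {1, 2, 3, 4, 5, 6, 7}, so each is used; only H can be 2, hence H = 2.
The 6 still-open variables draw from only 6 values {1, 3, 4, 5, 6, 7}, so each is used; only D can be 4, hence D = 4.
The 5 still-open variables draw from only 5 values {1, 3, 5, 6, 7}, so each is used; only E can be 5, hence E = 5.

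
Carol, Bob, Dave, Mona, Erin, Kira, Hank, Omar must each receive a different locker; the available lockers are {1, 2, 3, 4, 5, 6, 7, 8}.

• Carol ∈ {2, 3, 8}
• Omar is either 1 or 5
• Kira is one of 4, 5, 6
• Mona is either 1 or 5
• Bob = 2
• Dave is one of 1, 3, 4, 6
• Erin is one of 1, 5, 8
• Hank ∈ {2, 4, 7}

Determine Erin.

8

Bob has just one choice, so Bob = 2. Strike 2 from Carol, Hank.
The 7 still-open variables draw from only 7 values {1, 3, 4, 5, 6, 7, 8}, so each is used; only Hank can be 7, hence Hank = 7.
Mona and Omar share exactly the 2 values {1, 5}; by pigeonhole those values go to them, so strike 1, 5 from Dave, Erin, Kira.
So Erin = 8.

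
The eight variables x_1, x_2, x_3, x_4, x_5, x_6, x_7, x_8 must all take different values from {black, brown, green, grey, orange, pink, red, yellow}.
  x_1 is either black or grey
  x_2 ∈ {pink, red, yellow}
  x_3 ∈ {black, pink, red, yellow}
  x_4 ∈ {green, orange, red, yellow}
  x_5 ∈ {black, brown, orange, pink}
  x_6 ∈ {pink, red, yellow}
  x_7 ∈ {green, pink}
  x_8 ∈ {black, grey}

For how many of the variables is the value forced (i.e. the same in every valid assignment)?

3

The 8 variables draw from only 8 values {black, brown, green, grey, orange, pink, red, yellow}, so each is used; only x_5 can be brown, hence x_5 = brown.
Among the 7 still-open variables, orange fits only x_4 (and all 7 values in {black, green, grey, orange, pink, red, yellow} must be used), so x_4 = orange.
The 6 still-open variables together cover exactly {black, green, grey, pink, red, yellow} — 6 values for 6 variables — and green appears only in x_7's list, so x_7 = green.
x_1 and x_8 share exactly the 2 values {black, grey}; by pigeonhole those values go to them, so strike black, grey from x_3.
Determined: x_4=orange, x_5=brown, x_7=green. The other variables each still have more than one consistent value. That makes 3.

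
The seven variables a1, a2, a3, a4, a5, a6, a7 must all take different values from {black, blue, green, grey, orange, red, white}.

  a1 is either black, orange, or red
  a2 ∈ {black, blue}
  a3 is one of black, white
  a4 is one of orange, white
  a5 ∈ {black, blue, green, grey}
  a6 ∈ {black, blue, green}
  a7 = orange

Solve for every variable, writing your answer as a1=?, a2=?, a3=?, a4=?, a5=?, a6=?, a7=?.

a7's domain is down to {orange}, so a7 = orange. Remove orange from a1, a4.
a4 has just one choice, so a4 = white. Eliminate white elsewhere: a3.
a3 must be black (only option left). So a1, a2, a5, a6 can't be black.
a1 must be red (only option left).
That leaves a2 = blue. Eliminate blue elsewhere: a5, a6.
a6's domain is down to {green}, so a6 = green. Remove green from a5.
a5's domain is down to {grey}, so a5 = grey.

a1=red, a2=blue, a3=black, a4=white, a5=grey, a6=green, a7=orange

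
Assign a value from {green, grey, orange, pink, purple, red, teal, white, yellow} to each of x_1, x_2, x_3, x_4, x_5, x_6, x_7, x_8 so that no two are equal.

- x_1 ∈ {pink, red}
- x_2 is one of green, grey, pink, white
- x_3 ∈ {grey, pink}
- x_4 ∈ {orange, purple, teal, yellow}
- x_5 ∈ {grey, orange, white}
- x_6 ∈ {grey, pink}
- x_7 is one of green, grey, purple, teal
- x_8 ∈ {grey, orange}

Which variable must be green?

x_3 and x_6 share exactly the 2 values {grey, pink}; by pigeonhole those values go to them, so strike grey, pink from x_1, x_2, x_5, x_7, x_8.
That leaves x_1 = red.
x_8 has just one choice, so x_8 = orange. Remove orange from x_4, x_5.
That leaves x_5 = white. Eliminate white elsewhere: x_2.
So green goes to x_2.

x_2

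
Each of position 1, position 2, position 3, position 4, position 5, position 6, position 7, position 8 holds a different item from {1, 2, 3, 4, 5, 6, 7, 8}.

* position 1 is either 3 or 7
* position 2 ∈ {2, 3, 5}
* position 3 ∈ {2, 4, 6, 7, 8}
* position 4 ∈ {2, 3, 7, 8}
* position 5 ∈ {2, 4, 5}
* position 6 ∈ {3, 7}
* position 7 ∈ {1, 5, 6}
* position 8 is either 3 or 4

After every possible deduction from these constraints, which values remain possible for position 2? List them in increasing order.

The 8 variables draw from only 8 values {1, 2, 3, 4, 5, 6, 7, 8}, so each is used; only position 7 can be 1, hence position 7 = 1.
The 7 still-open variables draw from only 7 values {2, 3, 4, 5, 6, 7, 8}, so each is used; only position 3 can be 6, hence position 3 = 6.
The 6 still-open variables draw from only 6 values {2, 3, 4, 5, 7, 8}, so each is used; only position 4 can be 8, hence position 4 = 8.
position 1 and position 6 share exactly the 2 values {3, 7}; by pigeonhole those values go to them, so strike 3, 7 from position 2, position 8.
position 8's domain is down to {4}, so position 8 = 4. Remove 4 from position 5.
No further eliminations apply; position 2 can still be any of 2, 5.

2, 5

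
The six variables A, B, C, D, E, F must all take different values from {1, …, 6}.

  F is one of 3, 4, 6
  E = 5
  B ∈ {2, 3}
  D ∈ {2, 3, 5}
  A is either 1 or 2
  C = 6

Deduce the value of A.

C's domain is down to {6}, so C = 6. Remove 6 from F.
E's domain is down to {5}, so E = 5. Remove 5 from D.
Among the 4 still-open variables, 1 fits only A (and all 4 values in {1, 2, 3, 4} must be used), so A = 1.

1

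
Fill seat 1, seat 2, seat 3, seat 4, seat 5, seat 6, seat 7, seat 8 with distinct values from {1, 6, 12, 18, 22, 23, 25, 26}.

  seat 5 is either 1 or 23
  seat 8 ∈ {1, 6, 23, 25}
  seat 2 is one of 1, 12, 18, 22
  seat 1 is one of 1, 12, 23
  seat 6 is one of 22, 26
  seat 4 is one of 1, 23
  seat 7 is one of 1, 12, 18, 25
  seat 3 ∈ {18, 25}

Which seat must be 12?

Among the 8 variables, 6 fits only seat 8 (and all 8 values in {1, 6, 12, 18, 22, 23, 25, 26} must be used), so seat 8 = 6.
Among the 7 still-open variables, 26 fits only seat 6 (and all 7 values in {1, 12, 18, 22, 23, 25, 26} must be used), so seat 6 = 26.
The 6 still-open variables draw from only 6 values {1, 12, 18, 22, 23, 25}, so each is used; only seat 2 can be 22, hence seat 2 = 22.
The 2 variables seat 4 and seat 5 are confined to {1, 23}, which locks those values in; drop them from seat 1, seat 7.
So 12 goes to seat 1.

seat 1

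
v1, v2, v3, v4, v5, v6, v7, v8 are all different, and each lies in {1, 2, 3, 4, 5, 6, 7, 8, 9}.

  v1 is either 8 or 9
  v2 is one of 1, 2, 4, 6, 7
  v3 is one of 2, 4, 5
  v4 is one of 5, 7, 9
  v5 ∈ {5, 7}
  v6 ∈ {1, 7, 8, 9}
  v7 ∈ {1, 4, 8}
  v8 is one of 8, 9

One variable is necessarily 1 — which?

Among the 8 variables, 6 fits only v2 (and all 8 values in {1, 2, 4, 5, 6, 7, 8, 9} must be used), so v2 = 6.
The 7 still-open variables together cover exactly {1, 2, 4, 5, 7, 8, 9} — 7 values for 7 variables — and 2 appears only in v3's list, so v3 = 2.
The 6 still-open variables draw from only 6 values {1, 4, 5, 7, 8, 9}, so each is used; only v7 can be 4, hence v7 = 4.
The 5 still-open variables together cover exactly {1, 5, 7, 8, 9} — 5 values for 5 variables — and 1 appears only in v6's list, so v6 = 1.

v6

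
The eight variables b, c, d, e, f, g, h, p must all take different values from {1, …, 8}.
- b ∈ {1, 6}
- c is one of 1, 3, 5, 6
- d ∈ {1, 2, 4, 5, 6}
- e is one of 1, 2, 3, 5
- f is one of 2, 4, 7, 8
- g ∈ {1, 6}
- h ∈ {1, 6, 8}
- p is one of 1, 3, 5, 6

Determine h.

The 8 variables draw from only 8 values {1, 2, 3, 4, 5, 6, 7, 8}, so each is used; only f can be 7, hence f = 7.
The 7 still-open variables together cover exactly {1, 2, 3, 4, 5, 6, 8} — 7 values for 7 variables — and 4 appears only in d's list, so d = 4.
Among the 6 still-open variables, 2 fits only e (and all 6 values in {1, 2, 3, 5, 6, 8} must be used), so e = 2.
Among the 5 still-open variables, 8 fits only h (and all 5 values in {1, 3, 5, 6, 8} must be used), so h = 8.

8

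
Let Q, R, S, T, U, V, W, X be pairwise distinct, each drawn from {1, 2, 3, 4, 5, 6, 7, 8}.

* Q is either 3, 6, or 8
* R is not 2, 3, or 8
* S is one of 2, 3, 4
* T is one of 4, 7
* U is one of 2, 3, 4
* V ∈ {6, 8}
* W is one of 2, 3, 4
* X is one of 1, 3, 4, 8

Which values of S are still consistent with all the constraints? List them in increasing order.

2, 3, 4

Among the 8 variables, 5 fits only R (and all 8 values in {1, 2, 3, 4, 5, 6, 7, 8} must be used), so R = 5.
Among the 7 still-open variables, 1 fits only X (and all 7 values in {1, 2, 3, 4, 6, 7, 8} must be used), so X = 1.
The 6 still-open variables together cover exactly {2, 3, 4, 6, 7, 8} — 6 values for 6 variables — and 7 appears only in T's list, so T = 7.
The 3 variables S, U, W are confined to {2, 3, 4}, which locks those values in; drop them from Q.
No further eliminations apply; S can still be any of 2, 3, 4.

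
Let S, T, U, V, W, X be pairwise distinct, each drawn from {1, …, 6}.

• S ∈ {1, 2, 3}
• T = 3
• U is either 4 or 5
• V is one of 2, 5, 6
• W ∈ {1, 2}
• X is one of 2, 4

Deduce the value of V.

T's domain is down to {3}, so T = 3. Remove 3 from S.
Among the 5 still-open variables, 6 fits only V (and all 5 values in {1, 2, 4, 5, 6} must be used), so V = 6.

6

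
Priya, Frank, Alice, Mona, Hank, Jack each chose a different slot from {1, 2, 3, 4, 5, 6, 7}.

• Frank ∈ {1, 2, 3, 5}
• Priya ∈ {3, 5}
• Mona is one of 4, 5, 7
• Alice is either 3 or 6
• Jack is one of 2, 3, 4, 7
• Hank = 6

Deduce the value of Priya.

5

Hank has just one choice, so Hank = 6. Remove 6 from Alice.
Alice has just one choice, so Alice = 3. Strike 3 from Priya, Frank, Jack.
So Priya = 5.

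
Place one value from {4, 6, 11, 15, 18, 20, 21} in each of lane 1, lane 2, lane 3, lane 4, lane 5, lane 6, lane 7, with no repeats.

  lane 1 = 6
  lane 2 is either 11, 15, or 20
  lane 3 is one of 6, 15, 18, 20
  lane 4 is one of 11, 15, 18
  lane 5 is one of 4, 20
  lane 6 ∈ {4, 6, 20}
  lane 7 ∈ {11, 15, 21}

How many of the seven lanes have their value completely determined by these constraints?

lane 1 has just one choice, so lane 1 = 6. Strike 6 from lane 3, lane 6.
Among the 6 still-open variables, 21 fits only lane 7 (and all 6 values in {4, 11, 15, 18, 20, 21} must be used), so lane 7 = 21.
The 2 variables lane 5 and lane 6 are confined to {4, 20}, which locks those values in; drop them from lane 2, lane 3.
Determined: lane 1=6, lane 7=21. The other lanes each still have more than one consistent value. That makes 2.

2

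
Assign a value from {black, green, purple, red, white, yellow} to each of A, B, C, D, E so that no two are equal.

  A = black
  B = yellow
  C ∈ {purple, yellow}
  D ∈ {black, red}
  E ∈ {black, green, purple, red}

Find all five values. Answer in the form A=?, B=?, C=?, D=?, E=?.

A=black, B=yellow, C=purple, D=red, E=green

A's domain is down to {black}, so A = black. Eliminate black elsewhere: D, E.
That leaves B = yellow. Remove yellow from C.
C has just one choice, so C = purple. Remove purple from E.
D has just one choice, so D = red. Remove red from E.
That leaves E = green.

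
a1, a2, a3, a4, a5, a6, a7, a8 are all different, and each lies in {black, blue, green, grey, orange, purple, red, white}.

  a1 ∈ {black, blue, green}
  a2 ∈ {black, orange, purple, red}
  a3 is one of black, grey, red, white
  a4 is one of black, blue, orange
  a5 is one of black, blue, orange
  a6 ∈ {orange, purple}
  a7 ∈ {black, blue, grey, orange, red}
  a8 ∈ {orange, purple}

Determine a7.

Among the 8 variables, green fits only a1 (and all 8 values in {black, blue, green, grey, orange, purple, red, white} must be used), so a1 = green.
Among the 7 still-open variables, white fits only a3 (and all 7 values in {black, blue, grey, orange, purple, red, white} must be used), so a3 = white.
The 6 still-open variables together cover exactly {black, blue, grey, orange, purple, red} — 6 values for 6 variables — and grey appears only in a7's list, so a7 = grey.

grey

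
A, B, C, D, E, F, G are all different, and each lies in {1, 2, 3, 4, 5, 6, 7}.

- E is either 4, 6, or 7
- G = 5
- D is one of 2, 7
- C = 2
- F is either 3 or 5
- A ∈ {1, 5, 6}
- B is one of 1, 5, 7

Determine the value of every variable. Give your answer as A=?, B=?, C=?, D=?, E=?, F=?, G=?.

C has just one choice, so C = 2. Strike 2 from D.
D's domain is down to {7}, so D = 7. Remove 7 from B, E.
G must be 5 (only option left). Eliminate 5 elsewhere: A, B, F.
B must be 1 (only option left). So A can't be 1.
F's domain is down to {3}, so F = 3.
A's domain is down to {6}, so A = 6. Strike 6 from E.
E's domain is down to {4}, so E = 4.

A=6, B=1, C=2, D=7, E=4, F=3, G=5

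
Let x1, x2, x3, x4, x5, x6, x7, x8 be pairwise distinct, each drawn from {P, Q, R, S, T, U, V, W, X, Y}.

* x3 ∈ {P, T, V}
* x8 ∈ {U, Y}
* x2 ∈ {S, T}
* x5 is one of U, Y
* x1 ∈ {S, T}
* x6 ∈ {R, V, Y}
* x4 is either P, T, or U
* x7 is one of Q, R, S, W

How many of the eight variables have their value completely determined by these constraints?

The 2 variables x1 and x2 are confined to {S, T}, which locks those values in; drop them from x3, x4, x7.
x5 and x8 between them cover only {U, Y} — a naked pair. Remove those values from x4, x6.
x4 must be P (only option left). Remove P from x3.
x3 has just one choice, so x3 = V. Remove V from x6.
That leaves x6 = R. So x7 can't be R.
Determined: x3=V, x4=P, x6=R. The other variables each still have more than one consistent value. That makes 3.

3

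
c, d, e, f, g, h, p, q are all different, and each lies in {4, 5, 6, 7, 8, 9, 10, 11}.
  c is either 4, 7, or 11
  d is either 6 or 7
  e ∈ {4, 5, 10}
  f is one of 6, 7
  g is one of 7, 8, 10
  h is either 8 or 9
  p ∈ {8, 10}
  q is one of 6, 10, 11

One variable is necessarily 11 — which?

The 8 variables draw from only 8 values {4, 5, 6, 7, 8, 9, 10, 11}, so each is used; only e can be 5, hence e = 5.
The 7 still-open variables together cover exactly {4, 6, 7, 8, 9, 10, 11} — 7 values for 7 variables — and 4 appears only in c's list, so c = 4.
The 6 still-open variables together cover exactly {6, 7, 8, 9, 10, 11} — 6 values for 6 variables — and 9 appears only in h's list, so h = 9.
The 5 still-open variables draw from only 5 values {6, 7, 8, 10, 11}, so each is used; only q can be 11, hence q = 11.

q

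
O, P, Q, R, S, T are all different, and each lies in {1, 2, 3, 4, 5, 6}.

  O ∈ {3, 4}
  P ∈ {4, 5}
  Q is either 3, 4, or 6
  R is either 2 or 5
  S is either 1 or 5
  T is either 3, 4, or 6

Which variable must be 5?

The 6 variables draw from only 6 values {1, 2, 3, 4, 5, 6}, so each is used; only S can be 1, hence S = 1.
The 5 still-open variables together cover exactly {2, 3, 4, 5, 6} — 5 values for 5 variables — and 2 appears only in R's list, so R = 2.
The 4 still-open variables together cover exactly {3, 4, 5, 6} — 4 values for 4 variables — and 5 appears only in P's list, so P = 5.

P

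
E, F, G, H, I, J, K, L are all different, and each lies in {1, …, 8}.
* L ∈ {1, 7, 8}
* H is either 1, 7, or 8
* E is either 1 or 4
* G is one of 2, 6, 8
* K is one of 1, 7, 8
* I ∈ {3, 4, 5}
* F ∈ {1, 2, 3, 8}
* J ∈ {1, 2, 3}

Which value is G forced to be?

6

The 8 variables draw from only 8 values {1, 2, 3, 4, 5, 6, 7, 8}, so each is used; only I can be 5, hence I = 5.
Among the 7 still-open variables, 4 fits only E (and all 7 values in {1, 2, 3, 4, 6, 7, 8} must be used), so E = 4.
Among the 6 still-open variables, 6 fits only G (and all 6 values in {1, 2, 3, 6, 7, 8} must be used), so G = 6.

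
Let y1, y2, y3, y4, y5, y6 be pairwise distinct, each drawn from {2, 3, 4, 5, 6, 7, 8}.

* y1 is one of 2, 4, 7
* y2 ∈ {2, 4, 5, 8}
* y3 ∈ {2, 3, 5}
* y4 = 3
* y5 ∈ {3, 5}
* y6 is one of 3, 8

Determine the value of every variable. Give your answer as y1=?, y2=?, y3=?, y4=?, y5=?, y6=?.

y4 has just one choice, so y4 = 3. Eliminate 3 elsewhere: y3, y5, y6.
y5 must be 5 (only option left). So y2, y3 can't be 5.
That leaves y6 = 8. So y2 can't be 8.
That leaves y3 = 2. Remove 2 from y1, y2.
That leaves y2 = 4. Eliminate 4 elsewhere: y1.
y1's domain is down to {7}, so y1 = 7.

y1=7, y2=4, y3=2, y4=3, y5=5, y6=8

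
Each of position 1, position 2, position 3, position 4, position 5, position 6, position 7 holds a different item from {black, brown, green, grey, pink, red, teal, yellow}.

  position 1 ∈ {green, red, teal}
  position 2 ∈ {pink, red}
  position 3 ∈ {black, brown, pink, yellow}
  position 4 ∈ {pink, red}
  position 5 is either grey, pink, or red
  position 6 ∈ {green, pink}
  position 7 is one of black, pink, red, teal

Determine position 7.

black

position 2 and position 4 share exactly the 2 values {pink, red}; by pigeonhole those values go to them, so strike pink, red from position 1, position 3, position 5, position 6, position 7.
position 5 has just one choice, so position 5 = grey.
position 6 has just one choice, so position 6 = green. So position 1 can't be green.
position 1 has just one choice, so position 1 = teal. Strike teal from position 7.
So position 7 = black.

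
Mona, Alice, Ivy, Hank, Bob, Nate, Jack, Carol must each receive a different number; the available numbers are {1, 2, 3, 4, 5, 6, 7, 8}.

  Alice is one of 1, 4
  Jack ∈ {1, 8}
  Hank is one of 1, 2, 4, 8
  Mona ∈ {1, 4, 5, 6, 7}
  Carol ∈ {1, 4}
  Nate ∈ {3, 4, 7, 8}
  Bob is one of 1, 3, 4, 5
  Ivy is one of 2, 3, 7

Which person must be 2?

The 8 variables draw from only 8 values {1, 2, 3, 4, 5, 6, 7, 8}, so each is used; only Mona can be 6, hence Mona = 6.
The 7 still-open variables draw from only 7 values {1, 2, 3, 4, 5, 7, 8}, so each is used; only Bob can be 5, hence Bob = 5.
Alice and Carol between them cover only {1, 4} — a naked pair. Remove those values from Hank, Nate, Jack.
Jack has just one choice, so Jack = 8. Remove 8 from Hank, Nate.
So 2 goes to Hank.

Hank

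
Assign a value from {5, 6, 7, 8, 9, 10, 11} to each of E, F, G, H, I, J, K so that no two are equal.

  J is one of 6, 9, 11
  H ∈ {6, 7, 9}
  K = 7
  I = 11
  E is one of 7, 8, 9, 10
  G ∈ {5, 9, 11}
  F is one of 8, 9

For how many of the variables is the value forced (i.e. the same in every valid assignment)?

5

I must be 11 (only option left). Remove 11 from G, J.
K must be 7 (only option left). Remove 7 from E, H.
The 5 still-open variables draw from only 5 values {5, 6, 8, 9, 10}, so each is used; only G can be 5, hence G = 5.
The 4 still-open variables together cover exactly {6, 8, 9, 10} — 4 values for 4 variables — and 10 appears only in E's list, so E = 10.
The 3 still-open variables draw from only 3 values {6, 8, 9}, so each is used; only F can be 8, hence F = 8.
Determined: E=10, F=8, G=5, I=11, K=7. The other variables each still have more than one consistent value. That makes 5.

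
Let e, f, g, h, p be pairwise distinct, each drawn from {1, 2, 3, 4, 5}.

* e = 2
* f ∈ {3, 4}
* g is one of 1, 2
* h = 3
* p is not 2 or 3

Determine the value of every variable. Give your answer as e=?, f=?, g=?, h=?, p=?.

e's domain is down to {2}, so e = 2. So g can't be 2.
g has just one choice, so g = 1. Eliminate 1 elsewhere: p.
h must be 3 (only option left). Strike 3 from f.
f's domain is down to {4}, so f = 4. So p can't be 4.
That leaves p = 5.

e=2, f=4, g=1, h=3, p=5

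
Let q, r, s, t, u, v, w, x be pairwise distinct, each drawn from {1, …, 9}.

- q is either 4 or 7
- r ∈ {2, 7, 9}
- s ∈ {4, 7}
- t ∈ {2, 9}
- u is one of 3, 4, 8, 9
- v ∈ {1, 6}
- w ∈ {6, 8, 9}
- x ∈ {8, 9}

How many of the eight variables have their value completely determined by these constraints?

The 8 variables draw from only 8 values {1, 2, 3, 4, 6, 7, 8, 9}, so each is used; only v can be 1, hence v = 1.
Among the 7 still-open variables, 3 fits only u (and all 7 values in {2, 3, 4, 6, 7, 8, 9} must be used), so u = 3.
The 6 still-open variables together cover exactly {2, 4, 6, 7, 8, 9} — 6 values for 6 variables — and 6 appears only in w's list, so w = 6.
Among the 5 still-open variables, 8 fits only x (and all 5 values in {2, 4, 7, 8, 9} must be used), so x = 8.
The 2 variables q and s are confined to {4, 7}, which locks those values in; drop them from r.
Determined: u=3, v=1, w=6, x=8. The other variables each still have more than one consistent value. That makes 4.

4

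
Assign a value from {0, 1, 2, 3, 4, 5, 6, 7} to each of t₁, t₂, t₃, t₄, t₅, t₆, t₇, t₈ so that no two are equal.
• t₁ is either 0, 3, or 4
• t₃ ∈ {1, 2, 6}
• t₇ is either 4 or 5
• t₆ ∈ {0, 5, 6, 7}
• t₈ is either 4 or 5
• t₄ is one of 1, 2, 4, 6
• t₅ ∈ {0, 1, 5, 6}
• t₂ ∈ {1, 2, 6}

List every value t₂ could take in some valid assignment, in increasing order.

1, 2, 6

The 8 variables draw from only 8 values {0, 1, 2, 3, 4, 5, 6, 7}, so each is used; only t₁ can be 3, hence t₁ = 3.
The 7 still-open variables together cover exactly {0, 1, 2, 4, 5, 6, 7} — 7 values for 7 variables — and 7 appears only in t₆'s list, so t₆ = 7.
The 6 still-open variables together cover exactly {0, 1, 2, 4, 5, 6} — 6 values for 6 variables — and 0 appears only in t₅'s list, so t₅ = 0.
t₇ and t₈ share exactly the 2 values {4, 5}; by pigeonhole those values go to them, so strike 4, 5 from t₄.
No further eliminations apply; t₂ can still be any of 1, 2, 6.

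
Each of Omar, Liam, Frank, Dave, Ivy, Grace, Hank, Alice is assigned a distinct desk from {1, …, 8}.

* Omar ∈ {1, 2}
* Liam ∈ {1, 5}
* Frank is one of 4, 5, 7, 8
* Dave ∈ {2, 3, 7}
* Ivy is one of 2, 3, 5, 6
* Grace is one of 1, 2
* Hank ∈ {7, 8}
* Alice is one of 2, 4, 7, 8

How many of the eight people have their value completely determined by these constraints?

3

The 8 variables draw from only 8 values {1, 2, 3, 4, 5, 6, 7, 8}, so each is used; only Ivy can be 6, hence Ivy = 6.
Among the 7 still-open variables, 3 fits only Dave (and all 7 values in {1, 2, 3, 4, 5, 7, 8} must be used), so Dave = 3.
Omar and Grace share exactly the 2 values {1, 2}; by pigeonhole those values go to them, so strike 1, 2 from Liam, Alice.
Liam has just one choice, so Liam = 5. Eliminate 5 elsewhere: Frank.
Determined: Liam=5, Dave=3, Ivy=6. The other people each still have more than one consistent value. That makes 3.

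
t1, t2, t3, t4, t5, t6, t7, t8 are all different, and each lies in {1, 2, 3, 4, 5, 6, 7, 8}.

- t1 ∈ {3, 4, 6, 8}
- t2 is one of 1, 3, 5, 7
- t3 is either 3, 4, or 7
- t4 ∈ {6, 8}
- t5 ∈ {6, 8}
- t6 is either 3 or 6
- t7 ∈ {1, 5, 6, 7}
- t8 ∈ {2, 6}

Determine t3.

Among the 8 variables, 2 fits only t8 (and all 8 values in {1, 2, 3, 4, 5, 6, 7, 8} must be used), so t8 = 2.
t4 and t5 share exactly the 2 values {6, 8}; by pigeonhole those values go to them, so strike 6, 8 from t1, t6, t7.
That leaves t6 = 3. Eliminate 3 elsewhere: t1, t2, t3.
That leaves t1 = 4. Strike 4 from t3.
So t3 = 7.

7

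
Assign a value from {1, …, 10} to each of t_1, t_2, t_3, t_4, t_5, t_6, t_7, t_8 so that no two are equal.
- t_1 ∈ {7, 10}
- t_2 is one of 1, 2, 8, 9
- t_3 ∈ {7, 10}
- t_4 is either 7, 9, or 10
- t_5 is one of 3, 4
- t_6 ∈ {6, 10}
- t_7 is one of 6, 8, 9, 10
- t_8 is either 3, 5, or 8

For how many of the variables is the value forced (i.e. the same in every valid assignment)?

3

The 2 variables t_1 and t_3 are confined to {7, 10}, which locks those values in; drop them from t_4, t_6, t_7.
t_4's domain is down to {9}, so t_4 = 9. Eliminate 9 elsewhere: t_2, t_7.
That leaves t_6 = 6. Eliminate 6 elsewhere: t_7.
t_7's domain is down to {8}, so t_7 = 8. Remove 8 from t_2, t_8.
Determined: t_4=9, t_6=6, t_7=8. The other variables each still have more than one consistent value. That makes 3.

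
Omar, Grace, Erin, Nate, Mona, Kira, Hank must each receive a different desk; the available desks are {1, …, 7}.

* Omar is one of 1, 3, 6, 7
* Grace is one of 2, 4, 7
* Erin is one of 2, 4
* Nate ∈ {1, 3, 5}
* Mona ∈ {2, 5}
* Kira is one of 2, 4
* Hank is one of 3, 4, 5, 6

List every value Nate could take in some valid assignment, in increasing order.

1, 3

The 2 variables Erin and Kira are confined to {2, 4}, which locks those values in; drop them from Grace, Mona, Hank.
That leaves Grace = 7. Eliminate 7 elsewhere: Omar.
Mona has just one choice, so Mona = 5. So Nate, Hank can't be 5.
No further eliminations apply; Nate can still be any of 1, 3.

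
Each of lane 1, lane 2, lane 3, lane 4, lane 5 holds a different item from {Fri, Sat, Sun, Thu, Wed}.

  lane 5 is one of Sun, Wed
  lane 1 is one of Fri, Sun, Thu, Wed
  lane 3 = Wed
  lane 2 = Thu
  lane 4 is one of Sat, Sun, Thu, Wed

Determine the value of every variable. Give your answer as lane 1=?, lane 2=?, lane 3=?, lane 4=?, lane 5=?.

lane 1=Fri, lane 2=Thu, lane 3=Wed, lane 4=Sat, lane 5=Sun

lane 2 has just one choice, so lane 2 = Thu. Remove Thu from lane 1, lane 4.
lane 3 must be Wed (only option left). Eliminate Wed elsewhere: lane 1, lane 4, lane 5.
That leaves lane 5 = Sun. Eliminate Sun elsewhere: lane 1, lane 4.
lane 1 must be Fri (only option left).
That leaves lane 4 = Sat.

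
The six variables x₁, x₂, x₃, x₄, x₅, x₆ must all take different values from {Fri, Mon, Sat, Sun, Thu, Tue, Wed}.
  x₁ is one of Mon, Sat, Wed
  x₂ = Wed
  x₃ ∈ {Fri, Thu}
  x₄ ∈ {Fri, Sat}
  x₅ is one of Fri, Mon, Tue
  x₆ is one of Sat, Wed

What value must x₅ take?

x₂'s domain is down to {Wed}, so x₂ = Wed. So x₁, x₆ can't be Wed.
x₆'s domain is down to {Sat}, so x₆ = Sat. So x₁, x₄ can't be Sat.
x₁ has just one choice, so x₁ = Mon. Strike Mon from x₅.
x₄'s domain is down to {Fri}, so x₄ = Fri. So x₃, x₅ can't be Fri.
So x₅ = Tue.

Tue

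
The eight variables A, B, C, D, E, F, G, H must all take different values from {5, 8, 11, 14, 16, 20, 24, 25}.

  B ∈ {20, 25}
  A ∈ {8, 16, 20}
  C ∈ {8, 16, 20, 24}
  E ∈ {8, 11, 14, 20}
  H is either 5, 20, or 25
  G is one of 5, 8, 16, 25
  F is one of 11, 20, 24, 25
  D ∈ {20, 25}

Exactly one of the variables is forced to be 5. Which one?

The 8 variables together cover exactly {5, 8, 11, 14, 16, 20, 24, 25} — 8 values for 8 variables — and 14 appears only in E's list, so E = 14.
The 7 still-open variables draw from only 7 values {5, 8, 11, 16, 20, 24, 25}, so each is used; only F can be 11, hence F = 11.
The 6 still-open variables together cover exactly {5, 8, 16, 20, 24, 25} — 6 values for 6 variables — and 24 appears only in C's list, so C = 24.
B and D between them cover only {20, 25} — a naked pair. Remove those values from A, G, H.
So 5 goes to H.

H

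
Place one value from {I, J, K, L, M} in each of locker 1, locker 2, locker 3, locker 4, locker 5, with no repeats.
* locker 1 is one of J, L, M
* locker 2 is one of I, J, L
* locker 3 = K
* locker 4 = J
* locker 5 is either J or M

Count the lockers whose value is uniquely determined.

locker 3 has just one choice, so locker 3 = K.
locker 4's domain is down to {J}, so locker 4 = J. Eliminate J elsewhere: locker 1, locker 2, locker 5.
locker 5 must be M (only option left). So locker 1 can't be M.
locker 1 must be L (only option left). Eliminate L elsewhere: locker 2.
locker 2's domain is down to {I}, so locker 2 = I.
Every locker is fixed: locker 1=L, locker 2=I, locker 3=K, locker 4=J, locker 5=M. That makes 5.

5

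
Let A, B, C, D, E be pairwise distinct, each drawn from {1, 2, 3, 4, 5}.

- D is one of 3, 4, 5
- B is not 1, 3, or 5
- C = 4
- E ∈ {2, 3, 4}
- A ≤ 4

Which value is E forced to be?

C has just one choice, so C = 4. Strike 4 from A, B, D, E.
That leaves B = 2. Strike 2 from A, E.
So E = 3.

3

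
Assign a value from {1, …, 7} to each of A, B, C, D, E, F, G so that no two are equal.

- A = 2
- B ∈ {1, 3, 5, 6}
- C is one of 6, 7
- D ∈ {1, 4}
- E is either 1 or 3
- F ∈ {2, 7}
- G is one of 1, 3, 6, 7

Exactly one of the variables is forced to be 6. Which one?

C

A must be 2 (only option left). Eliminate 2 elsewhere: F.
F must be 7 (only option left). Strike 7 from C, G.
So 6 goes to C.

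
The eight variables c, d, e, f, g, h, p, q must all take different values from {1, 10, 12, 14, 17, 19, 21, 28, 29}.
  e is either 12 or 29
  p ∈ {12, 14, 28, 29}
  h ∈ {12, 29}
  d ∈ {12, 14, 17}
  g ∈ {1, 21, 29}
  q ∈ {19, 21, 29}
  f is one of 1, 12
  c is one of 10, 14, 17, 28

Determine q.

e and h between them cover only {12, 29} — a naked pair. Remove those values from d, f, g, p, q.
f's domain is down to {1}, so f = 1. Eliminate 1 elsewhere: g.
g must be 21 (only option left). Strike 21 from q.
So q = 19.

19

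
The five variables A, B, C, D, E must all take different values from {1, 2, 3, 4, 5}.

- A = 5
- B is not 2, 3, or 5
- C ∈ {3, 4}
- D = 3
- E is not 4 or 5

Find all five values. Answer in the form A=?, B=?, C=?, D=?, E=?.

A=5, B=1, C=4, D=3, E=2

A has just one choice, so A = 5.
D has just one choice, so D = 3. Eliminate 3 elsewhere: C, E.
That leaves C = 4. Strike 4 from B.
B has just one choice, so B = 1. Eliminate 1 elsewhere: E.
E must be 2 (only option left).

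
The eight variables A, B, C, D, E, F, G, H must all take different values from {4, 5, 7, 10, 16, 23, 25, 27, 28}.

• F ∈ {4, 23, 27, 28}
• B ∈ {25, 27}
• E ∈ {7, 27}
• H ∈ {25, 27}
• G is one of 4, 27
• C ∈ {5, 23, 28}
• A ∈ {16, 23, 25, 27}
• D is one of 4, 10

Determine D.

10

The 2 variables B and H are confined to {25, 27}, which locks those values in; drop them from A, E, F, G.
E must be 7 (only option left).
G has just one choice, so G = 4. Strike 4 from D, F.
So D = 10.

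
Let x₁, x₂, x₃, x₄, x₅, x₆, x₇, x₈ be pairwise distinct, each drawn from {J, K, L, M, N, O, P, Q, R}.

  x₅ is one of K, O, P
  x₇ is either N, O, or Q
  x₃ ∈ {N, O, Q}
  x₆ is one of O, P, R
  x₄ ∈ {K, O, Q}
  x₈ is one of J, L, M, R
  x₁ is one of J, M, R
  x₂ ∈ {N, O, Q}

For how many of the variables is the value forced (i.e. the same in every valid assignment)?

3

The 3 variables x₂, x₃, x₇ are confined to {N, O, Q}, which locks those values in; drop them from x₄, x₅, x₆.
x₄ has just one choice, so x₄ = K. So x₅ can't be K.
x₅'s domain is down to {P}, so x₅ = P. Eliminate P elsewhere: x₆.
x₆ must be R (only option left). Remove R from x₁, x₈.
Determined: x₄=K, x₅=P, x₆=R. The other variables each still have more than one consistent value. That makes 3.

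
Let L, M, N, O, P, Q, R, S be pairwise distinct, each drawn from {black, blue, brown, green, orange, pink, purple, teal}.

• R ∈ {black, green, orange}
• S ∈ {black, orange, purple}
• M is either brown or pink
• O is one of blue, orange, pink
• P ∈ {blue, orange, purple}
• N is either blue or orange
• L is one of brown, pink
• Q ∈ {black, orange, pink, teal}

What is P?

purple

The 8 variables together cover exactly {black, blue, brown, green, orange, pink, purple, teal} — 8 values for 8 variables — and green appears only in R's list, so R = green.
The 7 still-open variables together cover exactly {black, blue, brown, orange, pink, purple, teal} — 7 values for 7 variables — and teal appears only in Q's list, so Q = teal.
The 6 still-open variables draw from only 6 values {black, blue, brown, orange, pink, purple}, so each is used; only S can be black, hence S = black.
Among the 5 still-open variables, purple fits only P (and all 5 values in {blue, brown, orange, pink, purple} must be used), so P = purple.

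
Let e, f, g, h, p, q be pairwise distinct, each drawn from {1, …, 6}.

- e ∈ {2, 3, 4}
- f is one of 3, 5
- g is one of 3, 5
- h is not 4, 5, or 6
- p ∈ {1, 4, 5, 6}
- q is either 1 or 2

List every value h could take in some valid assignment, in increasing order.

1, 2

Among the 6 variables, 6 fits only p (and all 6 values in {1, 2, 3, 4, 5, 6} must be used), so p = 6.
The 5 still-open variables together cover exactly {1, 2, 3, 4, 5} — 5 values for 5 variables — and 4 appears only in e's list, so e = 4.
f and g share exactly the 2 values {3, 5}; by pigeonhole those values go to them, so strike 3, 5 from h.
No further eliminations apply; h can still be any of 1, 2.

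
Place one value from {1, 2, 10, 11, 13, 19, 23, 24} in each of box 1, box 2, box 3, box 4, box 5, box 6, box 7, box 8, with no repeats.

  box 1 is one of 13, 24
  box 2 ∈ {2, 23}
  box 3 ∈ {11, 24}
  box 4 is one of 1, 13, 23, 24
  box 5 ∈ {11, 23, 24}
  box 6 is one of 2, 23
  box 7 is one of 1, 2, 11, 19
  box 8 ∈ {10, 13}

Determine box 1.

13

Among the 8 variables, 10 fits only box 8 (and all 8 values in {1, 2, 10, 11, 13, 19, 23, 24} must be used), so box 8 = 10.
The 7 still-open variables together cover exactly {1, 2, 11, 13, 19, 23, 24} — 7 values for 7 variables — and 19 appears only in box 7's list, so box 7 = 19.
Among the 6 still-open variables, 1 fits only box 4 (and all 6 values in {1, 2, 11, 13, 23, 24} must be used), so box 4 = 1.
Among the 5 still-open variables, 13 fits only box 1 (and all 5 values in {2, 11, 13, 23, 24} must be used), so box 1 = 13.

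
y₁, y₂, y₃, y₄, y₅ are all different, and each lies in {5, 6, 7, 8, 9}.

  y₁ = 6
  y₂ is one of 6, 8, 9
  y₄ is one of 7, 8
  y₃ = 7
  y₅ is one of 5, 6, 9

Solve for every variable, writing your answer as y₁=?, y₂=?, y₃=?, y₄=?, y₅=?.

y₁=6, y₂=9, y₃=7, y₄=8, y₅=5

y₁ must be 6 (only option left). Eliminate 6 elsewhere: y₂, y₅.
y₃'s domain is down to {7}, so y₃ = 7. Remove 7 from y₄.
That leaves y₄ = 8. Strike 8 from y₂.
y₂ must be 9 (only option left). Strike 9 from y₅.
That leaves y₅ = 5.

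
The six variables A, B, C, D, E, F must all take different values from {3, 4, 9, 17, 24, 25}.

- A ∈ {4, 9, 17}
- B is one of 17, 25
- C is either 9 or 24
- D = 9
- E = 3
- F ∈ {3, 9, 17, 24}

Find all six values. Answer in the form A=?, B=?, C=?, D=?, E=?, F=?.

A=4, B=25, C=24, D=9, E=3, F=17

D must be 9 (only option left). Strike 9 from A, C, F.
That leaves E = 3. So F can't be 3.
C must be 24 (only option left). Eliminate 24 elsewhere: F.
That leaves F = 17. Strike 17 from A, B.
A's domain is down to {4}, so A = 4.
B has just one choice, so B = 25.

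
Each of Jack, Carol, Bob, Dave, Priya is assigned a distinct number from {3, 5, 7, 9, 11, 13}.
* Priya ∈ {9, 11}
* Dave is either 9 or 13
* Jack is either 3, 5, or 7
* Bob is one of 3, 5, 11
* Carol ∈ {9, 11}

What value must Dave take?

Carol and Priya share exactly the 2 values {9, 11}; by pigeonhole those values go to them, so strike 9, 11 from Bob, Dave.
So Dave = 13.

13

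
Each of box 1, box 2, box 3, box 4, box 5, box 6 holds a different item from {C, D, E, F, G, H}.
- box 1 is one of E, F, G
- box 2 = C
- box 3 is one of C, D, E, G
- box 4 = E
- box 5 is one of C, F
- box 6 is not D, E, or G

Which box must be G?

box 1

box 2 must be C (only option left). Remove C from box 3, box 5, box 6.
box 4 must be E (only option left). So box 1, box 3 can't be E.
box 5 must be F (only option left). Remove F from box 1, box 6.
So G goes to box 1.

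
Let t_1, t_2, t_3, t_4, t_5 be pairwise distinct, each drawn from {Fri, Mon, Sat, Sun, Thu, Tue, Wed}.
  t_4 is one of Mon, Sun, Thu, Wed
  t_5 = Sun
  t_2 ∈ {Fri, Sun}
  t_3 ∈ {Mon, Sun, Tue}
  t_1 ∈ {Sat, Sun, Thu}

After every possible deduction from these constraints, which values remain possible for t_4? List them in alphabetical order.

Mon, Thu, Wed

t_5's domain is down to {Sun}, so t_5 = Sun. Eliminate Sun elsewhere: t_1, t_2, t_3, t_4.
t_2's domain is down to {Fri}, so t_2 = Fri.
No further eliminations apply; t_4 can still be any of Mon, Thu, Wed.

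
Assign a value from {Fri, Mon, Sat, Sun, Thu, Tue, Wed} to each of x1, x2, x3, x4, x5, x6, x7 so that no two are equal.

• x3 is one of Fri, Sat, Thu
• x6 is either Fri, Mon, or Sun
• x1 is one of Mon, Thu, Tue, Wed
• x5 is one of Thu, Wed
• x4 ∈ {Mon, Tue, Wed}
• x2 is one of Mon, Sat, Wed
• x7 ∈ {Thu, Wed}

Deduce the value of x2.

The 7 variables together cover exactly {Fri, Mon, Sat, Sun, Thu, Tue, Wed} — 7 values for 7 variables — and Sun appears only in x6's list, so x6 = Sun.
The 6 still-open variables together cover exactly {Fri, Mon, Sat, Thu, Tue, Wed} — 6 values for 6 variables — and Fri appears only in x3's list, so x3 = Fri.
Among the 5 still-open variables, Sat fits only x2 (and all 5 values in {Mon, Sat, Thu, Tue, Wed} must be used), so x2 = Sat.

Sat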